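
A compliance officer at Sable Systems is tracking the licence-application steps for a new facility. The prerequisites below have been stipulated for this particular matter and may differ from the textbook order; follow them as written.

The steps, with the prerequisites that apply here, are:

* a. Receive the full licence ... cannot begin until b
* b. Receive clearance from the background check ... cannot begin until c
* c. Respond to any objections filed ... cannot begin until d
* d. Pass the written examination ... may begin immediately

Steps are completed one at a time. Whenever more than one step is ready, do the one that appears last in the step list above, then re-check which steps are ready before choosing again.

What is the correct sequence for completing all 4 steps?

d has no prerequisites → d first.
c needed d, now all done → c.
b needed c, now all done → b.
Next only a has its prerequisites met → a.

d, c, b, a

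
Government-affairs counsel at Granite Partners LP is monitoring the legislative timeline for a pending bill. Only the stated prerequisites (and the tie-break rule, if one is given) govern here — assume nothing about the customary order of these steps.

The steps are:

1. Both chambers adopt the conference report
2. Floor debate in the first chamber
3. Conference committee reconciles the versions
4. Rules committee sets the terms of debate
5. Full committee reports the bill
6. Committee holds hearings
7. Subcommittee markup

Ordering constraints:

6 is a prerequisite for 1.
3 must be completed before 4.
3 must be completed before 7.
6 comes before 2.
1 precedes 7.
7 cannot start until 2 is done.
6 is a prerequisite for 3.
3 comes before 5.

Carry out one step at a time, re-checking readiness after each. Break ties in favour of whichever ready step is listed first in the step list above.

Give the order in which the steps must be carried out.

Only 6 has no prerequisites, so it is first.
Now 1, 2 and 3 have their prerequisites met. 1 is listed earlier, so 1 next.
Now 2 and 3 have their prerequisites met. 2 is listed earlier, so 2 next.
That leaves 3 as the only ready step → 3.
Now 4, 5 and 7 have their prerequisites met. 4 is listed earlier, so 4 next.
Ready: 5 and 7. 5 is listed earlier → 5.
7 needed 1, 2 and 3, now all done → 7.

6 → 1 → 2 → 3 → 4 → 5 → 7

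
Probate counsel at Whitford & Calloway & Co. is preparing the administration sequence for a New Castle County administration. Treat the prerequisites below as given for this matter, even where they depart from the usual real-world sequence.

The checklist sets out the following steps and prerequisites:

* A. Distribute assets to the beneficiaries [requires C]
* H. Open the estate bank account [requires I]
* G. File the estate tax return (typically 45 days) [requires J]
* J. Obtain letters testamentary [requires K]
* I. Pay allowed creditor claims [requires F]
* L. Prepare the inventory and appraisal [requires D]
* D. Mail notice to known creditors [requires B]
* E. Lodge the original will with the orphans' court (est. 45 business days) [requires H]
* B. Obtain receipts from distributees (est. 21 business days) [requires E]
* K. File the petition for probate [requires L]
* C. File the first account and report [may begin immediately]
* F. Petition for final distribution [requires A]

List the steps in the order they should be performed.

C A F I H E B D L K J G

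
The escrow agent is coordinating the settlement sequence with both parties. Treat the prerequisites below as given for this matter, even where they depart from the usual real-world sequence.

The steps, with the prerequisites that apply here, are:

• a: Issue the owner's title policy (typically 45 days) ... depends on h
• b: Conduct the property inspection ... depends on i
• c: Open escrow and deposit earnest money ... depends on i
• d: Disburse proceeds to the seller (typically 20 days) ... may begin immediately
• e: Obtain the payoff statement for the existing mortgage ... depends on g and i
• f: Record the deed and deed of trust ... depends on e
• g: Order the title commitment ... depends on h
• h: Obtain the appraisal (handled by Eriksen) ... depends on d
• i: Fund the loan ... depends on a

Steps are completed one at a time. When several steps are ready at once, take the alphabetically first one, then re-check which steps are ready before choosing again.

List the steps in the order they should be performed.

d is the only step with nothing outstanding, so it goes first.
Next only h has its prerequisites met → h.
Ready: a and g. a has the earlier label → a.
i now also ready, so the ready set is {g, i}; g has the earlier label → g.
i is the only step now ready → i.
b, c and e are all available; b has the earlier label → b.
c and e are both available; c has the earlier label → c.
e needed g and i, now all done → e.
That leaves f as the only ready step → f.

d, h, a, g, i, b, c, e, f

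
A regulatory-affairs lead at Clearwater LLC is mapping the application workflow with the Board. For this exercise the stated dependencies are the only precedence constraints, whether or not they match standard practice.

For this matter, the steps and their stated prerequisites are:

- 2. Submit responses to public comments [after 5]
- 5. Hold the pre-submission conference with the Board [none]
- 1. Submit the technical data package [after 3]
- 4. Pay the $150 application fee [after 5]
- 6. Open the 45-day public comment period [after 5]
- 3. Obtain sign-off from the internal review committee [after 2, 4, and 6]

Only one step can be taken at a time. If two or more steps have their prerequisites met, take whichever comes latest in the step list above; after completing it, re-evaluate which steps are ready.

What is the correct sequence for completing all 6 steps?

5, 6, 4, 2, 3, 1

5 is the only step with nothing outstanding, so it goes first.
6, 4 and 2 are all available; 6 is listed later → 6.
4 and 2 are both available; 4 is listed later → 4.
That leaves 2 as the only ready step → 2.
Next only 3 has its prerequisites met → 3.
That leaves 1 as the only ready step → 1.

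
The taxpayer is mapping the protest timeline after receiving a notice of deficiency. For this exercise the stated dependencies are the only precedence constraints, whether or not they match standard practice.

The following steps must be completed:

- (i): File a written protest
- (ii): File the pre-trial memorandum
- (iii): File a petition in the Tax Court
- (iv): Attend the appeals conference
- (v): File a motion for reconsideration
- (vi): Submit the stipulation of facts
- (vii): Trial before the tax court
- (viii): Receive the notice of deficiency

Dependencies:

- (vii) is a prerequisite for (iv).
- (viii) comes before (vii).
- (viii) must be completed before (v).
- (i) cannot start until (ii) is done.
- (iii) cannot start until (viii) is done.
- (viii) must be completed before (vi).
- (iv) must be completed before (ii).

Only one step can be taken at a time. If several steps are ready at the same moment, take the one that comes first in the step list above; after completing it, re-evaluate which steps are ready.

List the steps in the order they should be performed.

(viii) → (iii) → (v) → (vi) → (vii) → (iv) → (ii) → (i)

Only (viii) has no prerequisites, so it is first.
(iii), (v), (vi) and (vii) are all available; (iii) is listed earlier → (iii).
Ready: (v), (vi) and (vii). (v) is listed earlier → (v).
Now (vi) and (vii) have their prerequisites met. (vi) is listed earlier, so (vi) next.
(vii) needed (viii), now all done → (vii).
(iv) is the only step now ready → (iv).
(ii) is the only step now ready → (ii).
(i) needed (ii), now all done → (i).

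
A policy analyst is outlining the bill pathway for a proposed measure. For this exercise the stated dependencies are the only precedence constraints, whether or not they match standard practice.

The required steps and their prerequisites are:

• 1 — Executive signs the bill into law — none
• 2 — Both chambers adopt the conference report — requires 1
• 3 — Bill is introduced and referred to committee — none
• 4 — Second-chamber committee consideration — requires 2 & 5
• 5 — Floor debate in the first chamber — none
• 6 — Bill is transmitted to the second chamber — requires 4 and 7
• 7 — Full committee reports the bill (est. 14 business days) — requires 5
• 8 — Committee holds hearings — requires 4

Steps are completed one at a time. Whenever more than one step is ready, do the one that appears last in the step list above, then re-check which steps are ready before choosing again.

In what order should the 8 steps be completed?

5 7 3 1 2 4 8 6

5, 3 and 1 have no prerequisites; 5 is listed later, so 5 is first.
Ready: 7, 3 and 1. 7 is listed later → 7.
Ready: 3 and 1. 3 is listed later → 3.
1 is the only step now ready → 1.
2 needed 1, now all done → 2.
4 needed 5 and 2, now all done → 4.
Now 8 and 6 have their prerequisites met. 8 is listed later, so 8 next.
That leaves 6 as the only ready step → 6.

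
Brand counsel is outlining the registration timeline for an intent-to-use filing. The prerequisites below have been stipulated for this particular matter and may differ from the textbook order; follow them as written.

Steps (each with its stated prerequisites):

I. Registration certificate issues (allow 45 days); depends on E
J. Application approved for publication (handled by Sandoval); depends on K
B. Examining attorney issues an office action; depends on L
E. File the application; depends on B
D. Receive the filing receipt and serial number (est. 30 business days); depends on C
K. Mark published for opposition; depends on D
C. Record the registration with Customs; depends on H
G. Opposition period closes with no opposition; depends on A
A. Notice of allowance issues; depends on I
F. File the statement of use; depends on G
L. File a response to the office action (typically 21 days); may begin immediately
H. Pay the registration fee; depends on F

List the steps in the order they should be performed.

L is the only step with nothing outstanding, so it goes first.
B needed L, now all done → B.
That leaves E as the only ready step → E.
I needed E, now all done → I.
A needed I, now all done → A.
G needed A, now all done → G.
F is the only step now ready → F.
H needed F, now all done → H.
C needed H, now all done → C.
Next only D has its prerequisites met → D.
K is the only step now ready → K.
J needed K, now all done → J.

L → B → E → I → A → G → F → H → C → D → K → J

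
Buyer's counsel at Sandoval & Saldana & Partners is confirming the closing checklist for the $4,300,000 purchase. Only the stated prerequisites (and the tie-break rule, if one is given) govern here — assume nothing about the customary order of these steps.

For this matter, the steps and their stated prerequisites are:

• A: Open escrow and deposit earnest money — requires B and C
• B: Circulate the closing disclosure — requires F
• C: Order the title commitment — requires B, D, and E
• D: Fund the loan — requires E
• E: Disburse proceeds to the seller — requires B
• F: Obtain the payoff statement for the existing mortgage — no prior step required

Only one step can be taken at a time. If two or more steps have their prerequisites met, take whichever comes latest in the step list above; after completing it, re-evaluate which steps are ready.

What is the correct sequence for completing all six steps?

Only F has no prerequisites, so it is first.
That leaves B as the only ready step → B.
E needed B, now all done → E.
D needed E, now all done → D.
C needed E, D and B, now all done → C.
Next only A has its prerequisites met → A.

F, B, E, D, C, A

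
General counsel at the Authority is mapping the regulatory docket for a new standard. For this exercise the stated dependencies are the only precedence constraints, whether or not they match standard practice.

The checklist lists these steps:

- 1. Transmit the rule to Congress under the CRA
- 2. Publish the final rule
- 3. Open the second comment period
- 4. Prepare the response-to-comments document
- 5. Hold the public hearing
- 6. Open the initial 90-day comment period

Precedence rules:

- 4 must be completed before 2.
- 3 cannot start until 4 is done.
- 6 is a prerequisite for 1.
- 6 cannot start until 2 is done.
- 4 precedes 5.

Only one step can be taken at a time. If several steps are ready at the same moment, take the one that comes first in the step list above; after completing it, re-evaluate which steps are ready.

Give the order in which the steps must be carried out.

4 has no prerequisites → 4 first.
2, 3 and 5 are all available; 2 is listed earlier → 2.
6 now also ready, so the ready set is {3, 5, 6}; 3 is listed earlier → 3.
Now 5 and 6 have their prerequisites met. 5 is listed earlier, so 5 next.
Next only 6 has its prerequisites met → 6.
Next only 1 has its prerequisites met → 1.

4 2 3 5 6 1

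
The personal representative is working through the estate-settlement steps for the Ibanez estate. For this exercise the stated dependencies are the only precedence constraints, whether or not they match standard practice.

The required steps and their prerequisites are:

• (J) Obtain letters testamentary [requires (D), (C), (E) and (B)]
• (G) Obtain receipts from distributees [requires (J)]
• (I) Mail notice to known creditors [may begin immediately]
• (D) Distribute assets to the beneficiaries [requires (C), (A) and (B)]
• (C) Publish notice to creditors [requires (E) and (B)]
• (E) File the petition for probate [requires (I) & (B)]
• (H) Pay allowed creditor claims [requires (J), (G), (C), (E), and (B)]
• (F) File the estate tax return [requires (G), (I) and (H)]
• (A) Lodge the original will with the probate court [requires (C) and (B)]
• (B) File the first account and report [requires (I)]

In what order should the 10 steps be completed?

(I), (B), (E), (C), (A), (D), (J), (G), (H), (F)

(I) has no prerequisites → (I) first.
That leaves (B) as the only ready step → (B).
That leaves (E) as the only ready step → (E).
(C) needed (E) and (B), now all done → (C).
That leaves (A) as the only ready step → (A).
(D) needed (C), (A) and (B), now all done → (D).
(J) is the only step now ready → (J).
That leaves (G) as the only ready step → (G).
(H) needed (J), (G), (C), (E) and (B), now all done → (H).
That leaves (F) as the only ready step → (F).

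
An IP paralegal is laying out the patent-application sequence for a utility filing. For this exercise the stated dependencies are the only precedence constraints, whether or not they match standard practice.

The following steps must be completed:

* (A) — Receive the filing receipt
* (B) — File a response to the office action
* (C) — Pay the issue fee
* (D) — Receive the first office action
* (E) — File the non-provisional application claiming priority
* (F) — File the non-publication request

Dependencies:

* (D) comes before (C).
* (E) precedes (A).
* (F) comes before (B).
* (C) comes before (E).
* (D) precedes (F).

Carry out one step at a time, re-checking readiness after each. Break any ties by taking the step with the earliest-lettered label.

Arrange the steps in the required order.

Only (D) has no prerequisites, so it is first.
Ready: (C) and (F). (C) has the earlier label → (C).
(E) now also ready, so the ready set is {(E), (F)}; (E) has the earlier label → (E).
(A) now also ready, so the ready set is {(A), (F)}; (A) has the earlier label → (A).
Next only (F) has its prerequisites met → (F).
(B) needed (F), now all done → (B).

(D) (C) (E) (A) (F) (B)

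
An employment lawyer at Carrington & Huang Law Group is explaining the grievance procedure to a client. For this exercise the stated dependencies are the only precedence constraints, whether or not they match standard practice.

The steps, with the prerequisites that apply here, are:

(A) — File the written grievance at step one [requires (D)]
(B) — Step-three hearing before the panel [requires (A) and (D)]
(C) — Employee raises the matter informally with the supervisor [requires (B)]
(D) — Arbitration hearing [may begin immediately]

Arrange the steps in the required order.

(D), (A), (B), (C)

(D) has no prerequisites → (D) first.
That leaves (A) as the only ready step → (A).
That leaves (B) as the only ready step → (B).
(C) needed (B), now all done → (C).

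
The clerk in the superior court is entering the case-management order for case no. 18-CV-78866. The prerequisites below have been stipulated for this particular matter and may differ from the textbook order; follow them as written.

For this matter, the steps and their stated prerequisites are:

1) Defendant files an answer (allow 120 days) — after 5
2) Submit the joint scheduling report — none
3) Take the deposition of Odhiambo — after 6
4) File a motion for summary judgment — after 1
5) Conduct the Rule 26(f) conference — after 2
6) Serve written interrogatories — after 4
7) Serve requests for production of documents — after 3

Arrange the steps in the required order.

2 5 1 4 6 3 7

2 has no prerequisites → 2 first.
5 needed 2, now all done → 5.
1 is the only step now ready → 1.
Next only 4 has its prerequisites met → 4.
6 needed 4, now all done → 6.
3 is the only step now ready → 3.
7 needed 3, now all done → 7.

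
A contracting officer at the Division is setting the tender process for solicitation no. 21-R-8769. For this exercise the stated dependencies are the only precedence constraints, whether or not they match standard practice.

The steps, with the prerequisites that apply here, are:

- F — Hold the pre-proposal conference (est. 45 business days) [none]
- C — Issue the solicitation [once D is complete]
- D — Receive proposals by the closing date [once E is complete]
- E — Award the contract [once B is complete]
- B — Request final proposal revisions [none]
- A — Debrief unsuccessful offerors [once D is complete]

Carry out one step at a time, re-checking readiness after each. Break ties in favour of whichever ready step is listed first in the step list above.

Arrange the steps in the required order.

F and B have no prerequisites; F is listed earlier, so F is first.
Next only B has its prerequisites met → B.
E needed B, now all done → E.
D needed E, now all done → D.
Ready: C and A. C is listed earlier → C.
A needed D, now all done → A.

F → B → E → D → C → A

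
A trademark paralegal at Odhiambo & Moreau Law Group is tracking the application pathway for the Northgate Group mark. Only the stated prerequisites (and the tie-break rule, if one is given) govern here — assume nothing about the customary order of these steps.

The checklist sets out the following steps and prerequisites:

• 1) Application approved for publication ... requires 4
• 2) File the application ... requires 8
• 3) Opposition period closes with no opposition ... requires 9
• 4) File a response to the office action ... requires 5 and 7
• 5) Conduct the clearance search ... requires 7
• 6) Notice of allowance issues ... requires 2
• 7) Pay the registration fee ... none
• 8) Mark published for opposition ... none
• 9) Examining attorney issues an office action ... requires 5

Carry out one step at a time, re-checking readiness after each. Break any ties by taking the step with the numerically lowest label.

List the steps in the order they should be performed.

7 and 8 have no prerequisites; 7 has the earlier label, so 7 is first.
Ready: 5 and 8. 5 has the earlier label → 5.
Now 4, 8 and 9 have their prerequisites met. 4 has the earlier label, so 4 next.
1, 8 and 9 are all available; 1 has the earlier label → 1.
Now 8 and 9 have their prerequisites met. 8 has the earlier label, so 8 next.
2 now also ready, so the ready set is {2, 9}; 2 has the earlier label → 2.
6 and 9 are both available; 6 has the earlier label → 6.
9 is the only step now ready → 9.
3 needed 9, now all done → 3.

7 5 4 1 8 2 6 9 3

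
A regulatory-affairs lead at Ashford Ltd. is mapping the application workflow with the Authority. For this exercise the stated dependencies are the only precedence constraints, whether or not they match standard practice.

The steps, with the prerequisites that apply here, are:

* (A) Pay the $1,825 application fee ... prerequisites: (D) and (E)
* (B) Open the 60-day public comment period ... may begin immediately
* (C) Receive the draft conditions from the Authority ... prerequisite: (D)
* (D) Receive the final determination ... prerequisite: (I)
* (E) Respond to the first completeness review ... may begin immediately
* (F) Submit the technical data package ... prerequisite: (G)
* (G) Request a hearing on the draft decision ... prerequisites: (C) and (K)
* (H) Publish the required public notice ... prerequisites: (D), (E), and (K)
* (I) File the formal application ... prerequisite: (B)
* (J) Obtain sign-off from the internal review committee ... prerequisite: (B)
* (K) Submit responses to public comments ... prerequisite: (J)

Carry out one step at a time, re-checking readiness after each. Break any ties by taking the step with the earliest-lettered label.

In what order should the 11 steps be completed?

(B) (E) (I) (D) (A) (C) (J) (K) (G) (F) (H)

(B) and (E) have no prerequisites; (B) has the earlier label, so (B) is first.
(I) and (J) now also ready, so the ready set is {(E), (I), (J)}; (E) has the earlier label → (E).
Now (I) and (J) have their prerequisites met. (I) has the earlier label, so (I) next.
(D) now also ready, so the ready set is {(D), (J)}; (D) has the earlier label → (D).
(A) and (C) now also ready, so the ready set is {(A), (C), (J)}; (A) has the earlier label → (A).
(C) and (J) are both available; (C) has the earlier label → (C).
(J) needed (B), now all done → (J).
(K) needed (J), now all done → (K).
Now (G) and (H) have their prerequisites met. (G) has the earlier label, so (G) next.
(F) now also ready, so the ready set is {(F), (H)}; (F) has the earlier label → (F).
That leaves (H) as the only ready step → (H).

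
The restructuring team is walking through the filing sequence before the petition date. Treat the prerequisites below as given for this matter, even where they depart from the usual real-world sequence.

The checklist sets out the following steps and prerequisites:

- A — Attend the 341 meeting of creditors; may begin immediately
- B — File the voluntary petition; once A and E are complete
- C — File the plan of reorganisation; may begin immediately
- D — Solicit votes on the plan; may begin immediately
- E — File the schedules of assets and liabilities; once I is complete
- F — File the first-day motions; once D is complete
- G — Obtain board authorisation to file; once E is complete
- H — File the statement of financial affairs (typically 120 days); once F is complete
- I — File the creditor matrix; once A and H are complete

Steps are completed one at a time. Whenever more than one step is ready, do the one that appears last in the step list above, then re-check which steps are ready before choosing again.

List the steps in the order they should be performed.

Nothing is required for D, C and A. D is listed later → D first.
F, C and A are all available; F is listed later → F.
H now also ready, so the ready set is {H, C, A}; H is listed later → H.
Now C and A have their prerequisites met. C is listed later, so C next.
Next only A has its prerequisites met → A.
That leaves I as the only ready step → I.
E needed I, now all done → E.
Ready: G and B. G is listed later → G.
B needed E and A, now all done → B.

D, F, H, C, A, I, E, G, B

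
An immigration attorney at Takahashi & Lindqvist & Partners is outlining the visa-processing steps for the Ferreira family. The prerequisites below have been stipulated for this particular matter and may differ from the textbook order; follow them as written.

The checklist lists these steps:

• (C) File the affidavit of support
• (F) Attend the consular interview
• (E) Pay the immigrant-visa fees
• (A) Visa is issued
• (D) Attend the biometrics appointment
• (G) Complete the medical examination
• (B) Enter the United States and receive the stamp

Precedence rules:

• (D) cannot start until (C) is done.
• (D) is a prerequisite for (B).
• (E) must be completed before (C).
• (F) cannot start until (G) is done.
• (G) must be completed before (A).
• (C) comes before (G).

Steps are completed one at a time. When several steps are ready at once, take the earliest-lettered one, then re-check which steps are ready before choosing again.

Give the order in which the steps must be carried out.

(E) has no prerequisites → (E) first.
(C) needed (E), now all done → (C).
Ready: (D) and (G). (D) has the earlier label → (D).
Now (B) and (G) have their prerequisites met. (B) has the earlier label, so (B) next.
(G) is the only step now ready → (G).
Ready: (A) and (F). (A) has the earlier label → (A).
(F) is the only step now ready → (F).

(E), (C), (D), (B), (G), (A), (F)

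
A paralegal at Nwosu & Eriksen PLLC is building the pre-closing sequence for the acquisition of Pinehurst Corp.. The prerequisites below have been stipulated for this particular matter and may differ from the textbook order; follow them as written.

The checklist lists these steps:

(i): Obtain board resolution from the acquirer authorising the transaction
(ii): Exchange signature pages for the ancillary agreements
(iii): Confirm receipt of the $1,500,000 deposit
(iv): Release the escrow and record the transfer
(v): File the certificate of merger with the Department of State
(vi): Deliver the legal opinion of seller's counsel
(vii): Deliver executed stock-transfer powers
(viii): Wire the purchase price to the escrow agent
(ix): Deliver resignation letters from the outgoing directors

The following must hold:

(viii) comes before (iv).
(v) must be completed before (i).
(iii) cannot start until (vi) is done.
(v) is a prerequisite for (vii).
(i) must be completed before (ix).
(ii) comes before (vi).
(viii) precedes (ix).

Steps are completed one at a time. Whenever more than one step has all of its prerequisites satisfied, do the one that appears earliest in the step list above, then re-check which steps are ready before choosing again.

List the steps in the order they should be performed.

(ii), (v) and (viii) have no prerequisites; (ii) is listed earlier, so (ii) is first.
Ready: (v), (vi) and (viii). (v) is listed earlier → (v).
Ready: (i), (vi), (vii) and (viii). (i) is listed earlier → (i).
(vi), (vii) and (viii) are all available; (vi) is listed earlier → (vi).
Now (iii), (vii) and (viii) have their prerequisites met. (iii) is listed earlier, so (iii) next.
(vii) and (viii) are both available; (vii) is listed earlier → (vii).
That leaves (viii) as the only ready step → (viii).
Now (iv) and (ix) have their prerequisites met. (iv) is listed earlier, so (iv) next.
Next only (ix) has its prerequisites met → (ix).

(ii), (v), (i), (vi), (iii), (vii), (viii), (iv), (ix)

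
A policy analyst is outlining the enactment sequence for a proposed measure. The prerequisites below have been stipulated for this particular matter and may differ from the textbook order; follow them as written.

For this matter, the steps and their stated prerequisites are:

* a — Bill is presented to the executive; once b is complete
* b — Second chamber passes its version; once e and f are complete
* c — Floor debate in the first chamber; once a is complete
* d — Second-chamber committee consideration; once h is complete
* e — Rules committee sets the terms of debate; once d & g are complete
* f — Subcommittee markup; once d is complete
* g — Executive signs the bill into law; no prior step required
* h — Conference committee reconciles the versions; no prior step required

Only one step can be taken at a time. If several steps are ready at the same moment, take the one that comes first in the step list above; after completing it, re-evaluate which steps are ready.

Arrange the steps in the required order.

Nothing is required for g and h. g is listed earlier → g first.
That leaves h as the only ready step → h.
d needed h, now all done → d.
e and f are both available; e is listed earlier → e.
f needed d, now all done → f.
Next only b has its prerequisites met → b.
a needed b, now all done → a.
c is the only step now ready → c.

g, h, d, e, f, b, a, c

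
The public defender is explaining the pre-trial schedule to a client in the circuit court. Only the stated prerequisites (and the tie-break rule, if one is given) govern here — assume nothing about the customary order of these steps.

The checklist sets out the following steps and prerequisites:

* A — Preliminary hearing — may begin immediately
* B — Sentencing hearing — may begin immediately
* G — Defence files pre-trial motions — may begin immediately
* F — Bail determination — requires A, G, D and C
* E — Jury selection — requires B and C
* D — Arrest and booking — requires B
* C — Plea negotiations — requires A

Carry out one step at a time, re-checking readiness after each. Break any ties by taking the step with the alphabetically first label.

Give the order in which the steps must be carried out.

Nothing is required for A, B and G. A has the earlier label → A first.
C now also ready, so the ready set is {B, C, G}; B has the earlier label → B.
Now C, D and G have their prerequisites met. C has the earlier label, so C next.
Ready: D, E and G. D has the earlier label → D.
Ready: E and G. E has the earlier label → E.
That leaves G as the only ready step → G.
Next only F has its prerequisites met → F.

A, B, C, D, E, G, F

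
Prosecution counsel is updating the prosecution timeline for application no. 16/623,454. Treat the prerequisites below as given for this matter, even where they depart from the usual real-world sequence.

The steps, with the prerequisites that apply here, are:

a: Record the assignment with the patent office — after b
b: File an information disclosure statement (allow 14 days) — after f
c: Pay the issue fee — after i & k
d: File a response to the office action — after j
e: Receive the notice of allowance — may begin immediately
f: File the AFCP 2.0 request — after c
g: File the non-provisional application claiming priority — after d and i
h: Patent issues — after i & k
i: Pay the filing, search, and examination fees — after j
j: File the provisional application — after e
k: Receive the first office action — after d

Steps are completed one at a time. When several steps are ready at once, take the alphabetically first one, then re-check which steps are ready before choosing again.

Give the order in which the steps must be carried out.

e is the only step with nothing outstanding, so it goes first.
j needed e, now all done → j.
Now d and i have their prerequisites met. d has the earlier label, so d next.
k now also ready, so the ready set is {i, k}; i has the earlier label → i.
g and k are both available; g has the earlier label → g.
k needed d, now all done → k.
c and h are both available; c has the earlier label → c.
f now also ready, so the ready set is {f, h}; f has the earlier label → f.
Now b and h have their prerequisites met. b has the earlier label, so b next.
Now a and h have their prerequisites met. a has the earlier label, so a next.
That leaves h as the only ready step → h.

e j d i g k c f b a h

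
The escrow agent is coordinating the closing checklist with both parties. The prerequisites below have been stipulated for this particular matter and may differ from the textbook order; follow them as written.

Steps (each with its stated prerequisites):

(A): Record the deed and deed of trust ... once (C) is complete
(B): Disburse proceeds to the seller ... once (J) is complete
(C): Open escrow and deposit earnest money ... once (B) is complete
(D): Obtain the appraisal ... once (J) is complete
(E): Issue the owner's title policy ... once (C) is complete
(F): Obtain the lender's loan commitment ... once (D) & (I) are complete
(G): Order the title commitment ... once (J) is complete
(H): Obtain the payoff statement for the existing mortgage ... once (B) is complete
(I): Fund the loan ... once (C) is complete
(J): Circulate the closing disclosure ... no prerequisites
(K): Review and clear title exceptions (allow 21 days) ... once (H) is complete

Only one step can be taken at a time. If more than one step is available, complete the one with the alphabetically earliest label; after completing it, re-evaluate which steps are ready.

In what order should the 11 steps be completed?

(J) (B) (C) (A) (D) (E) (G) (H) (I) (F) (K)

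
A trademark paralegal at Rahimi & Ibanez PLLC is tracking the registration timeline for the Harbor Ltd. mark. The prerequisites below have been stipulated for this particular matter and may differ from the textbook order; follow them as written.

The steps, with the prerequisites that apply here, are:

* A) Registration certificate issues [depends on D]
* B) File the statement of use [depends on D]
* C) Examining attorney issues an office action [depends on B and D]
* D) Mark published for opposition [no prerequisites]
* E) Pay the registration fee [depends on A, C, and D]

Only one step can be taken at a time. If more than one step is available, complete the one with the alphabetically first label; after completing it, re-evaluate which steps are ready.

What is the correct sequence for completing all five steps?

D is the only step with nothing outstanding, so it goes first.
Ready: A and B. A has the earlier label → A.
That leaves B as the only ready step → B.
C needed B and D, now all done → C.
Next only E has its prerequisites met → E.

D A B C E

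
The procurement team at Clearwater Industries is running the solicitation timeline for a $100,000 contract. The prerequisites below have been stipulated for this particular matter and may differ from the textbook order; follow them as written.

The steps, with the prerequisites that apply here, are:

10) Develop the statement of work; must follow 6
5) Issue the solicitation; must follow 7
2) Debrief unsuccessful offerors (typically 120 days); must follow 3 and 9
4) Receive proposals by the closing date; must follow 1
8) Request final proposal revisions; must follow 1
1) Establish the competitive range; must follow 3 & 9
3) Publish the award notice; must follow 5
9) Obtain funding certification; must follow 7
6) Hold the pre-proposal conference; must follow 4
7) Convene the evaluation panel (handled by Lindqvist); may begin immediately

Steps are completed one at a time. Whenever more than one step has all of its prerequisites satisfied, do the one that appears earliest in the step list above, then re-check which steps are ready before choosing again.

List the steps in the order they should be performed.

Only 7 has no prerequisites, so it is first.
Ready: 5 and 9. 5 is listed earlier → 5.
Now 3 and 9 have their prerequisites met. 3 is listed earlier, so 3 next.
9 needed 7, now all done → 9.
Now 2 and 1 have their prerequisites met. 2 is listed earlier, so 2 next.
That leaves 1 as the only ready step → 1.
4 and 8 are both available; 4 is listed earlier → 4.
6 now also ready, so the ready set is {8, 6}; 8 is listed earlier → 8.
6 is the only step now ready → 6.
10 needed 6, now all done → 10.

7, 5, 3, 9, 2, 1, 4, 8, 6, 10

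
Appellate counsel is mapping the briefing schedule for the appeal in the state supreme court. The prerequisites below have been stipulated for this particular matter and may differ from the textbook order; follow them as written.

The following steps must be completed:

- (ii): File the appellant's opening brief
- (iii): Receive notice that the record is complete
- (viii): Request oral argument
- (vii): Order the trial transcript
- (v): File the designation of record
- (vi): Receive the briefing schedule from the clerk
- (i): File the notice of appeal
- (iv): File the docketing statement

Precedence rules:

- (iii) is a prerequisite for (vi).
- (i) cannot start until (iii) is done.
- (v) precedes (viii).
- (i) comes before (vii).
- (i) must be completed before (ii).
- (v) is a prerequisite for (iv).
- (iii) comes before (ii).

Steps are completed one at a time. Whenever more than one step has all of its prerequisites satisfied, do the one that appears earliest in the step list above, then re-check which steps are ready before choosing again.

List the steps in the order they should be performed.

(iii) and (v) have no prerequisites; (iii) is listed earlier, so (iii) is first.
(vi) and (i) now also ready, so the ready set is {(v), (vi), (i)}; (v) is listed earlier → (v).
(viii) and (iv) now also ready, so the ready set is {(viii), (vi), (i), (iv)}; (viii) is listed earlier → (viii).
Ready: (vi), (i) and (iv). (vi) is listed earlier → (vi).
Now (i) and (iv) have their prerequisites met. (i) is listed earlier, so (i) next.
(ii), (vii) and (iv) are all available; (ii) is listed earlier → (ii).
(vii) and (iv) are both available; (vii) is listed earlier → (vii).
Next only (iv) has its prerequisites met → (iv).

(iii), (v), (viii), (vi), (i), (ii), (vii), (iv)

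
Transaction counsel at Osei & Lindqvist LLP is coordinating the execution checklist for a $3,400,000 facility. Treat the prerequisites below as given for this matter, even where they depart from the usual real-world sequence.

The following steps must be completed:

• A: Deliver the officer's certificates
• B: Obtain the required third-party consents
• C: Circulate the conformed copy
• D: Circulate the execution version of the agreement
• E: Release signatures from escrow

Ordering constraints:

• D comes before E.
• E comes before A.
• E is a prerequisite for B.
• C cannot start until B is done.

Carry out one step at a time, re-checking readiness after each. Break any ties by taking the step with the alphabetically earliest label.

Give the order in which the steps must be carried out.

D, E, A, B, C

Only D has no prerequisites, so it is first.
E is the only step now ready → E.
Ready: A and B. A has the earlier label → A.
B needed E, now all done → B.
That leaves C as the only ready step → C.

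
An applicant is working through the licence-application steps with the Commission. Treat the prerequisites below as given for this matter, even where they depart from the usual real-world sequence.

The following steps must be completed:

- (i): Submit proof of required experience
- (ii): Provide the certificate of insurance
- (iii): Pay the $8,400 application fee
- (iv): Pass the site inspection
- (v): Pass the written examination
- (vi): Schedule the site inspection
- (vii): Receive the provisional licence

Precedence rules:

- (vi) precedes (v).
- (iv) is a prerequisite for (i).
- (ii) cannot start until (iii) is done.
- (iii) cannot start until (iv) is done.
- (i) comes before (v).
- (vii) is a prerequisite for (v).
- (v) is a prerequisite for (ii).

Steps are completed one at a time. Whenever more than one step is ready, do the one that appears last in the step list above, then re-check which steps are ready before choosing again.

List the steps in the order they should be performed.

(vii), (vi), (iv), (iii), (i), (v), (ii)

(vii), (vi) and (iv) have no prerequisites; (vii) is listed later, so (vii) is first.
(vi) and (iv) are both available; (vi) is listed later → (vi).
Next only (iv) has its prerequisites met → (iv).
Ready: (iii) and (i). (iii) is listed later → (iii).
(i) is the only step now ready → (i).
(v) is the only step now ready → (v).
(ii) needed (v) and (iii), now all done → (ii).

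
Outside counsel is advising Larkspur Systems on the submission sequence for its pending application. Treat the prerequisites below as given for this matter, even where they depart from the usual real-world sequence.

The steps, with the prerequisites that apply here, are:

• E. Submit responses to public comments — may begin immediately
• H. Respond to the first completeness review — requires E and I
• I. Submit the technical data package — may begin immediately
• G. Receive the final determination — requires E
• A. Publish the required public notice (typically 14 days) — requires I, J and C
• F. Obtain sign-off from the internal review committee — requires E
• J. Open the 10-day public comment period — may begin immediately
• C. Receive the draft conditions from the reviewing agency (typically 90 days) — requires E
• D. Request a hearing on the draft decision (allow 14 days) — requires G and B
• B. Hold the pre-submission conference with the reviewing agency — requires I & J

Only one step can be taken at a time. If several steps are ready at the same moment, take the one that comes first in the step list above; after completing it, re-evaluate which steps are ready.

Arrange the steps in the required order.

E I H G F J C A B D

E, I and J have no prerequisites; E is listed earlier, so E is first.
G, F and C now also ready, so the ready set is {I, G, F, J, C}; I is listed earlier → I.
H, G, F, J and C are all available; H is listed earlier → H.
Now G, F, J and C have their prerequisites met. G is listed earlier, so G next.
Now F, J and C have their prerequisites met. F is listed earlier, so F next.
Now J and C have their prerequisites met. J is listed earlier, so J next.
Now C and B have their prerequisites met. C is listed earlier, so C next.
A and B are both available; A is listed earlier → A.
Next only B has its prerequisites met → B.
D needed G and B, now all done → D.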